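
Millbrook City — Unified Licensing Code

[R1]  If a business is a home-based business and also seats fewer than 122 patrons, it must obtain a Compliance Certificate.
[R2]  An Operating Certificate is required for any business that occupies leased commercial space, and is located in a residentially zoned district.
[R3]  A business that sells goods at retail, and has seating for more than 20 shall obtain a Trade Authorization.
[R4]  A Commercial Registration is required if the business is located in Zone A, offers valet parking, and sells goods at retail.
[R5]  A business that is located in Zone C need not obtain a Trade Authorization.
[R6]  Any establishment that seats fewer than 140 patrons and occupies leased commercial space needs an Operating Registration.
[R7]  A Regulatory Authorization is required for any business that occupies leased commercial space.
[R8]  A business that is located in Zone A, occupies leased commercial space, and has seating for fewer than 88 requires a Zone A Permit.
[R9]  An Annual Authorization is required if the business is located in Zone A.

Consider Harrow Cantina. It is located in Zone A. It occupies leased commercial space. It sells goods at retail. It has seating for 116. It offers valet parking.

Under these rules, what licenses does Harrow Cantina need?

[R1] occupies leased commercial space (not: is a home-based business); seating 116 < 122 → Compliance Certificate not required.
[R2] occupies leased commercial space; is located in Zone A (not: is located in a residentially zoned district) → Operating Certificate not required.
[R3] sells goods at retail; seating 116 > 20 → Trade Authorization required.
[R4] is located in Zone A; offers valet parking; sells goods at retail → Commercial Registration required.
[R5] is located in Zone A (not: is located in Zone C) → Trade Authorization exemption does not apply.
[R6] seating 116 < 140; occupies leased commercial space → Operating Registration required.
[R7] occupies leased commercial space → Regulatory Authorization required.
[R8] is located in Zone A; occupies leased commercial space; seating 116 ≥ 88 → Zone A Permit not required.
[R9] is located in Zone A → Annual Authorization required.

Annual Authorization, Commercial Registration, Operating Registration, Regulatory Authorization, Trade Authorization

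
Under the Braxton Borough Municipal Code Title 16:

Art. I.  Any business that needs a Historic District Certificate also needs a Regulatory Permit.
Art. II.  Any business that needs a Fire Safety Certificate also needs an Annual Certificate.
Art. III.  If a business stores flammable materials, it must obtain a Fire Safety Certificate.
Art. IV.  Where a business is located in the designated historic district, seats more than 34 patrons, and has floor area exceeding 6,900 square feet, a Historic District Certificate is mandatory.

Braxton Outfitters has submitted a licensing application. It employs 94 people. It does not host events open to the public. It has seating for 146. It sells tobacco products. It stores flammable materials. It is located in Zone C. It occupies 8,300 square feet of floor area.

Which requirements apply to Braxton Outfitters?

Annual Certificate, Fire Safety Certificate

Art. I. Historic District Certificate is not required → no effect.
Art. II. Fire Safety Certificate is required → Annual Certificate also required.
Art. III. stores flammable materials → Fire Safety Certificate required.
Art. IV. is located in Zone C (not: is located in the designated historic district); seating 146 > 34; floor area 8,300 square feet > 6,900 square feet → Historic District Certificate not required.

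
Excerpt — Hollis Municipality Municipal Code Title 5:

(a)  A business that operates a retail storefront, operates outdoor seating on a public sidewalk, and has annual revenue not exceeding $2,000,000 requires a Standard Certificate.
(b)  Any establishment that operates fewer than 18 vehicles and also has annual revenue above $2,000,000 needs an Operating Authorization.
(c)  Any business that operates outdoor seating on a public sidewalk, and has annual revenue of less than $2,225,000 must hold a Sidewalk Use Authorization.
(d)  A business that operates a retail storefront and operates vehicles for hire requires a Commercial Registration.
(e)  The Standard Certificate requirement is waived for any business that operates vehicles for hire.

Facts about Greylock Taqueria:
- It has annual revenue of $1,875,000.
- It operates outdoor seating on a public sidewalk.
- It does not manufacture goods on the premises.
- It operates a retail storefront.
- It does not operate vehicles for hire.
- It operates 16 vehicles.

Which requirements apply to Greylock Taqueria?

(a) operates a retail storefront; operates outdoor seating on a public sidewalk; revenue $1,875,000 ≤ $2,000,000 → Standard Certificate required.
(b) vehicles 16 < 18; revenue $1,875,000 ≤ $2,000,000 → Operating Authorization not required.
(c) operates outdoor seating on a public sidewalk; revenue $1,875,000 < $2,225,000 → Sidewalk Use Authorization required.
(d) operates a retail storefront; does not operate vehicles for hire → Commercial Registration not required.
(e) does not operate vehicles for hire → Standard Certificate exemption does not apply.

Sidewalk Use Authorization, Standard Certificate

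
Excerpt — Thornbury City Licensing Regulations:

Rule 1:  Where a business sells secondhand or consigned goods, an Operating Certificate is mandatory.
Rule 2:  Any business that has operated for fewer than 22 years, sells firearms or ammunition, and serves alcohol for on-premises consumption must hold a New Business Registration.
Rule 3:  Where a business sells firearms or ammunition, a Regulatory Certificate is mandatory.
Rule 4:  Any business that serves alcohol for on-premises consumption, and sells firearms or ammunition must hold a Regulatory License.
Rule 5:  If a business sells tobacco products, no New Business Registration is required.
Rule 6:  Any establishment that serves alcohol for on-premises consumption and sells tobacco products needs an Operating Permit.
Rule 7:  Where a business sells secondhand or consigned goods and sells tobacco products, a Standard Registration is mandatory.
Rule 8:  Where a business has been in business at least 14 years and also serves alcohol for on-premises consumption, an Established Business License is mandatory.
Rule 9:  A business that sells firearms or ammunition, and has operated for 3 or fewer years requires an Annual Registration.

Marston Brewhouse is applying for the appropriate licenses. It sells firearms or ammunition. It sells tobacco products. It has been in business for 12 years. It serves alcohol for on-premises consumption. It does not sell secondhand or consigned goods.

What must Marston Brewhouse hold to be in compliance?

Operating Permit, Regulatory Certificate, Regulatory License

Rule 1: does not sell secondhand or consigned goods → Operating Certificate not required.
Rule 2: years in business 12 < 22; sells firearms or ammunition; serves alcohol for on-premises consumption → New Business Registration required.
Rule 3: sells firearms or ammunition → Regulatory Certificate required.
Rule 4: serves alcohol for on-premises consumption; sells firearms or ammunition → Regulatory License required.
Rule 5: sells tobacco products → exempt from New Business Registration.
Rule 6: serves alcohol for on-premises consumption; sells tobacco products → Operating Permit required.
Rule 7: does not sell secondhand or consigned goods; sells tobacco products → Standard Registration not required.
Rule 8: years in business 12 < 14; serves alcohol for on-premises consumption → Established Business License not required.
Rule 9: sells firearms or ammunition; years in business 12 > 3 → Annual Registration not required.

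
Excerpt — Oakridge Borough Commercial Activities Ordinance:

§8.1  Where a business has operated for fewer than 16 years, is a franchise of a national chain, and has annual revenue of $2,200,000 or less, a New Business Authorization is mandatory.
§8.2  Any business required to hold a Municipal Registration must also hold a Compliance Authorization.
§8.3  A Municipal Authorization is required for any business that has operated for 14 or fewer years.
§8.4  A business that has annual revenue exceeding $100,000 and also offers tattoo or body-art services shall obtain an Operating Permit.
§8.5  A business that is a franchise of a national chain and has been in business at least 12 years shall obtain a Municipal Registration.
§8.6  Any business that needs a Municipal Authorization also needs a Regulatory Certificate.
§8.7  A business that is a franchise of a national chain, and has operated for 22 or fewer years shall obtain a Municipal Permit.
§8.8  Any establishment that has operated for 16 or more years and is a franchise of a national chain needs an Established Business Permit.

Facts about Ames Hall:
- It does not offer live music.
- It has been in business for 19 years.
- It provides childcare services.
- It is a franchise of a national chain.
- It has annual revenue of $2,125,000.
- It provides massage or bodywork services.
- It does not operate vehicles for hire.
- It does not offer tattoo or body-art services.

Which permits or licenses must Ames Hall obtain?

Compliance Authorization, Established Business Permit, Municipal Permit, Municipal Registration

§8.1 years in business 19 ≥ 16; is a franchise of a national chain; revenue $2,125,000 ≤ $2,200,000 → New Business Authorization not required.
§8.2 Municipal Registration is required → Compliance Authorization also required.
§8.3 years in business 19 > 14 → Municipal Authorization not required.
§8.4 revenue $2,125,000 > $100,000; does not offer tattoo or body-art services → Operating Permit not required.
§8.5 is a franchise of a national chain; years in business 19 ≥ 12 → Municipal Registration required.
§8.6 Municipal Authorization is not required → no effect.
§8.7 is a franchise of a national chain; years in business 19 ≤ 22 → Municipal Permit required.
§8.8 years in business 19 ≥ 16; is a franchise of a national chain → Established Business Permit required.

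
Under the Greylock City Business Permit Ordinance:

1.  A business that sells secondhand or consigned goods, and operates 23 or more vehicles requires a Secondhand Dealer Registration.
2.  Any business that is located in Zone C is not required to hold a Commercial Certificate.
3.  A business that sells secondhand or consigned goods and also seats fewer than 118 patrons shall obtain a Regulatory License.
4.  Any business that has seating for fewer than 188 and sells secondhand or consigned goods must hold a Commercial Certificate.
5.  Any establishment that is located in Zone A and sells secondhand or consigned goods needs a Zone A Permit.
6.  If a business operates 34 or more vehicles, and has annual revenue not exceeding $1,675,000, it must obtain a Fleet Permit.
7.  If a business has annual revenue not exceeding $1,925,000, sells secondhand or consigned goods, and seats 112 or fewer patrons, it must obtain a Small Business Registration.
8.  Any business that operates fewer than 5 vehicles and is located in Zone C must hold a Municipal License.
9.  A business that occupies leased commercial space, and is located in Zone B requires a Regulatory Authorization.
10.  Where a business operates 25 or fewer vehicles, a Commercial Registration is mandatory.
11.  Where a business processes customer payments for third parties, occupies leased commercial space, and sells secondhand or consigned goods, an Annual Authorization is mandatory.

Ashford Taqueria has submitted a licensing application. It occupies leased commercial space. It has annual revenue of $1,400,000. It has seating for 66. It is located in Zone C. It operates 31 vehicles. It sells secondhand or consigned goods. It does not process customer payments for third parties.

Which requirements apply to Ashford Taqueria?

1. sells secondhand or consigned goods; vehicles 31 ≥ 23 → Secondhand Dealer Registration required.
2. is located in Zone C → exempt from Commercial Certificate.
3. sells secondhand or consigned goods; seating 66 < 118 → Regulatory License required.
4. seating 66 < 188; sells secondhand or consigned goods → Commercial Certificate required.
5. is located in Zone C (not: is located in Zone A); sells secondhand or consigned goods → Zone A Permit not required.
6. vehicles 31 < 34; revenue $1,400,000 ≤ $1,675,000 → Fleet Permit not required.
7. revenue $1,400,000 ≤ $1,925,000; sells secondhand or consigned goods; seating 66 ≤ 112 → Small Business Registration required.
8. vehicles 31 ≥ 5; is located in Zone C → Municipal License not required.
9. occupies leased commercial space; is located in Zone C (not: is located in Zone B) → Regulatory Authorization not required.
10. vehicles 31 > 25 → Commercial Registration not required.
11. does not process customer payments for third parties; occupies leased commercial space; sells secondhand or consigned goods → Annual Authorization not required.

Regulatory License, Secondhand Dealer Registration, Small Business Registration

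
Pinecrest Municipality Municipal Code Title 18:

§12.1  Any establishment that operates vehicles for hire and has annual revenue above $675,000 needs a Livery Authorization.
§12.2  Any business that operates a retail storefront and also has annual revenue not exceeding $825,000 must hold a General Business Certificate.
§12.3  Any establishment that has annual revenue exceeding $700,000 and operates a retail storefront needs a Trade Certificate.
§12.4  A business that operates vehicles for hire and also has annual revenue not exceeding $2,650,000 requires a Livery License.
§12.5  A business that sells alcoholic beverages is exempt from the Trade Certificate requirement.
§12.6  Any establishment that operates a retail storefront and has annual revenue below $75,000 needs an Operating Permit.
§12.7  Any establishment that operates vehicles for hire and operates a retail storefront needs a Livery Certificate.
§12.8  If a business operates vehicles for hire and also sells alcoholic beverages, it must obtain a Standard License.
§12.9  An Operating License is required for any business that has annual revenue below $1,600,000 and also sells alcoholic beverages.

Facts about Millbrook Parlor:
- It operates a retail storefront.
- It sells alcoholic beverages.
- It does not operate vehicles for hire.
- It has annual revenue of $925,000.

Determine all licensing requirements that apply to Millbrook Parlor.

Operating License

§12.1 does not operate vehicles for hire; revenue $925,000 > $675,000 → Livery Authorization not required.
§12.2 operates a retail storefront; revenue $925,000 > $825,000 → General Business Certificate not required.
§12.3 revenue $925,000 > $700,000; operates a retail storefront → Trade Certificate required.
§12.4 does not operate vehicles for hire; revenue $925,000 ≤ $2,650,000 → Livery License not required.
§12.5 sells alcoholic beverages → exempt from Trade Certificate.
§12.6 operates a retail storefront; revenue $925,000 ≥ $75,000 → Operating Permit not required.
§12.7 does not operate vehicles for hire; operates a retail storefront → Livery Certificate not required.
§12.8 does not operate vehicles for hire; sells alcoholic beverages → Standard License not required.
§12.9 revenue $925,000 < $1,600,000; sells alcoholic beverages → Operating License required.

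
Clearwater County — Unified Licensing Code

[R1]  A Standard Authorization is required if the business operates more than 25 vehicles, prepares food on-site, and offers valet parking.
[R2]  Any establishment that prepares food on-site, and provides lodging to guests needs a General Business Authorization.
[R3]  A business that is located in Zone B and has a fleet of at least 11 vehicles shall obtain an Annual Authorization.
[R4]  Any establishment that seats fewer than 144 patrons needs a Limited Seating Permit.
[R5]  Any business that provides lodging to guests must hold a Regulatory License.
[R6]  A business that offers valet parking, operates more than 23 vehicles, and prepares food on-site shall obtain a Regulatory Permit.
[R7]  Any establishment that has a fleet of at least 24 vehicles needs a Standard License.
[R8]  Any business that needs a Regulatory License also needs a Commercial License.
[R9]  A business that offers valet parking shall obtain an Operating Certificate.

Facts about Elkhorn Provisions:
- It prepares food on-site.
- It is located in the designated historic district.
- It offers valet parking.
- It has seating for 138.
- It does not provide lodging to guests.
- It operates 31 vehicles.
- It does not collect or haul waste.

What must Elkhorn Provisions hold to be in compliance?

Limited Seating Permit, Operating Certificate, Regulatory Permit, Standard Authorization, Standard License

[R1] vehicles 31 > 25; prepares food on-site; offers valet parking → Standard Authorization required.
[R2] prepares food on-site; does not provide lodging to guests → General Business Authorization not required.
[R3] is located in the designated historic district (not: is located in Zone B); vehicles 31 ≥ 11 → Annual Authorization not required.
[R4] seating 138 < 144 → Limited Seating Permit required.
[R5] does not provide lodging to guests → Regulatory License not required.
[R6] offers valet parking; vehicles 31 > 23; prepares food on-site → Regulatory Permit required.
[R7] vehicles 31 ≥ 24 → Standard License required.
[R8] Regulatory License is not required → no effect.
[R9] offers valet parking → Operating Certificate required.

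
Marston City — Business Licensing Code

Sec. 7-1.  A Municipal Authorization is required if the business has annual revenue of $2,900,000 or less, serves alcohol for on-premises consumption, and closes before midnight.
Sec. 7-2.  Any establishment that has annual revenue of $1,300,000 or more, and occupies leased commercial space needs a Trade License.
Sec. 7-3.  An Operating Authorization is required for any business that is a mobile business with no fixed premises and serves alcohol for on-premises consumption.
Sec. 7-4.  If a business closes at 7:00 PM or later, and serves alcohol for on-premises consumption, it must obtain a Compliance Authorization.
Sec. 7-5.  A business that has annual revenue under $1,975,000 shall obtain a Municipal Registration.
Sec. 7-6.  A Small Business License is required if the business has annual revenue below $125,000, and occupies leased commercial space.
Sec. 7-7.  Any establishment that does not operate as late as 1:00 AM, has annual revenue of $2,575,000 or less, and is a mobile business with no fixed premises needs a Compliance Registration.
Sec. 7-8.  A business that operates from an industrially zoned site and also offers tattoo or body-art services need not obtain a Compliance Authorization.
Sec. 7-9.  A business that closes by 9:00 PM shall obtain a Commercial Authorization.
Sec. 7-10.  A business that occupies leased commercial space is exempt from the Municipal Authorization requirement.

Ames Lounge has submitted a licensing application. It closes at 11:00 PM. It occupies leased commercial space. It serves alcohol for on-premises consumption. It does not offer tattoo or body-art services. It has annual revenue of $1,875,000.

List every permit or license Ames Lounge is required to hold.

Compliance Authorization, Municipal Registration, Trade License

Sec. 7-1. revenue $1,875,000 ≤ $2,900,000; serves alcohol for on-premises consumption; closes 11:00 PM, at/before midnight → Municipal Authorization required.
Sec. 7-2. revenue $1,875,000 ≥ $1,300,000; occupies leased commercial space → Trade License required.
Sec. 7-3. occupies leased commercial space (not: is a mobile business with no fixed premises); serves alcohol for on-premises consumption → Operating Authorization not required.
Sec. 7-4. closes 11:00 PM, after 7:00 PM; serves alcohol for on-premises consumption → Compliance Authorization required.
Sec. 7-5. revenue $1,875,000 < $1,975,000 → Municipal Registration required.
Sec. 7-6. revenue $1,875,000 ≥ $125,000; occupies leased commercial space → Small Business License not required.
Sec. 7-7. closes 11:00 PM, at/before 1:00 AM; revenue $1,875,000 ≤ $2,575,000; occupies leased commercial space (not: is a mobile business with no fixed premises) → Compliance Registration not required.
Sec. 7-8. occupies leased commercial space (not: operates from an industrially zoned site); does not offer tattoo or body-art services → Compliance Authorization exemption does not apply.
Sec. 7-9. closes 11:00 PM, after 9:00 PM → Commercial Authorization not required.
Sec. 7-10. occupies leased commercial space → exempt from Municipal Authorization.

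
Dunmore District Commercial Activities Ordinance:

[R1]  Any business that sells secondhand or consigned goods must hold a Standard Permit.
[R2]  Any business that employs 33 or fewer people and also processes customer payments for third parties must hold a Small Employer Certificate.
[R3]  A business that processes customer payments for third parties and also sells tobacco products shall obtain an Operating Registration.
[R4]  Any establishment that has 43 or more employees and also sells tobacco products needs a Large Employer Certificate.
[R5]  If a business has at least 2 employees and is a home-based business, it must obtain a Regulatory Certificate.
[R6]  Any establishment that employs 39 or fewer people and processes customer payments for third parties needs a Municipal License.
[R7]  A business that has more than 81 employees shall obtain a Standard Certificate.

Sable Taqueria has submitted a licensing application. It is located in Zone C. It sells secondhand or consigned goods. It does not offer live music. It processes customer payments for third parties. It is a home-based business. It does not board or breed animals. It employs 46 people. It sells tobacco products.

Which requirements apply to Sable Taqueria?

[R1] sells secondhand or consigned goods → Standard Permit required.
[R2] employees 46 > 33; processes customer payments for third parties → Small Employer Certificate not required.
[R3] processes customer payments for third parties; sells tobacco products → Operating Registration required.
[R4] employees 46 ≥ 43; sells tobacco products → Large Employer Certificate required.
[R5] employees 46 ≥ 2; is a home-based business → Regulatory Certificate required.
[R6] employees 46 > 39; processes customer payments for third parties → Municipal License not required.
[R7] employees 46 ≤ 81 → Standard Certificate not required.

Large Employer Certificate, Operating Registration, Regulatory Certificate, Standard Permit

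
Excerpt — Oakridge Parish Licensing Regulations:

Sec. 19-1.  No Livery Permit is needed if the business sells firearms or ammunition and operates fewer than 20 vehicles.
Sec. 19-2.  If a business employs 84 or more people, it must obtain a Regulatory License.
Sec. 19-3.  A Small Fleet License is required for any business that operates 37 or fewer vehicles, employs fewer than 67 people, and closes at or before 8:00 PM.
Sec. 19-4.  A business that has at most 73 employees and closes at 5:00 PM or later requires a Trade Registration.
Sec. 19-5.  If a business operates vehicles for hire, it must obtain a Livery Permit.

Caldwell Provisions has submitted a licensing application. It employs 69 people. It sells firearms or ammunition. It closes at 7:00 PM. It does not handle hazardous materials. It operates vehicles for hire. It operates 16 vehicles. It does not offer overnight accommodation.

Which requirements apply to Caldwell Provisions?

Trade Registration

Sec. 19-1. sells firearms or ammunition; vehicles 16 < 20 → exempt from Livery Permit.
Sec. 19-2. employees 69 < 84 → Regulatory License not required.
Sec. 19-3. vehicles 16 ≤ 37; employees 69 ≥ 67; closes 7:00 PM, at/before 8:00 PM → Small Fleet License not required.
Sec. 19-4. employees 69 ≤ 73; closes 7:00 PM, after 5:00 PM → Trade Registration required.
Sec. 19-5. operates vehicles for hire → Livery Permit required.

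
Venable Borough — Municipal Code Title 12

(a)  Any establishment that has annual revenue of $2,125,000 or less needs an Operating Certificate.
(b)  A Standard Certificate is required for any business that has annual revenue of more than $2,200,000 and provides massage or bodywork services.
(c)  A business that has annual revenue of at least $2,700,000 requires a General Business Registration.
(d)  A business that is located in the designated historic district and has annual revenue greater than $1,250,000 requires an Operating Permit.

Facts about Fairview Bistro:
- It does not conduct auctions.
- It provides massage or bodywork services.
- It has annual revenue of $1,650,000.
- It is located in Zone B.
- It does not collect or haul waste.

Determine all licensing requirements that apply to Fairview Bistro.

Operating Certificate

(a) revenue $1,650,000 ≤ $2,125,000 → Operating Certificate required.
(b) revenue $1,650,000 ≤ $2,200,000; provides massage or bodywork services → Standard Certificate not required.
(c) revenue $1,650,000 < $2,700,000 → General Business Registration not required.
(d) is located in Zone B (not: is located in the designated historic district); revenue $1,650,000 > $1,250,000 → Operating Permit not required.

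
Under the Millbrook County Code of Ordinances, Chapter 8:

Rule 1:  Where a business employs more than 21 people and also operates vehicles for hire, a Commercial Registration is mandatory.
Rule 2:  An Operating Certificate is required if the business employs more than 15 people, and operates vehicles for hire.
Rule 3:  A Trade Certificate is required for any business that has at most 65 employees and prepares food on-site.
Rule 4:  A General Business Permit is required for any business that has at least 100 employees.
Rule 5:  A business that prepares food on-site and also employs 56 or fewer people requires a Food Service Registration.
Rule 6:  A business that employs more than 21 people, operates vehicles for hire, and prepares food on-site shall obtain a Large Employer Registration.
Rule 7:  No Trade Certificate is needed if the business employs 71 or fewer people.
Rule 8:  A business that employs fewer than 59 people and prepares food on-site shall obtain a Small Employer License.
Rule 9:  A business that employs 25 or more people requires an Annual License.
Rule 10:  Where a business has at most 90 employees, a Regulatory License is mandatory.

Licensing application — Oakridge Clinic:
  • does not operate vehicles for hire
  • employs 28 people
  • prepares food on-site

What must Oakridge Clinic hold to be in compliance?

Rule 1: employees 28 > 21; does not operate vehicles for hire → Commercial Registration not required.
Rule 2: employees 28 > 15; does not operate vehicles for hire → Operating Certificate not required.
Rule 3: employees 28 ≤ 65; prepares food on-site → Trade Certificate required.
Rule 4: employees 28 < 100 → General Business Permit not required.
Rule 5: prepares food on-site; employees 28 ≤ 56 → Food Service Registration required.
Rule 6: employees 28 > 21; does not operate vehicles for hire; prepares food on-site → Large Employer Registration not required.
Rule 7: employees 28 ≤ 71 → exempt from Trade Certificate.
Rule 8: employees 28 < 59; prepares food on-site → Small Employer License required.
Rule 9: employees 28 ≥ 25 → Annual License required.
Rule 10: employees 28 ≤ 90 → Regulatory License required.

Annual License, Food Service Registration, Regulatory License, Small Employer License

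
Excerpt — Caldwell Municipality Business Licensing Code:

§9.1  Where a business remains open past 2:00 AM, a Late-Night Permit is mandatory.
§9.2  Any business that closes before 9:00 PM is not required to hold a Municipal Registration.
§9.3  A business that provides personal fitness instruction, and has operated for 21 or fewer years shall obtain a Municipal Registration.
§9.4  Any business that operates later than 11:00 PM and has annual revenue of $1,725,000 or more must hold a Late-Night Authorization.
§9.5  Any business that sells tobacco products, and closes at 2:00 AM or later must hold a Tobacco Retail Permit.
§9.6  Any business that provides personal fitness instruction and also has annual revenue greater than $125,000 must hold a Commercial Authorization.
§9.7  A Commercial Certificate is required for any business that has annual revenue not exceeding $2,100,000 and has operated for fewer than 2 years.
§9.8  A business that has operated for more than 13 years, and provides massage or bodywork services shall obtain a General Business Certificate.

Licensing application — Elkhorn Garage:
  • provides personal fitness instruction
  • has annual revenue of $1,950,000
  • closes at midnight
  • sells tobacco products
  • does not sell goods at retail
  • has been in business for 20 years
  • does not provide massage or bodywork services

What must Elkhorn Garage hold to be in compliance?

Commercial Authorization, Late-Night Authorization, Municipal Registration

§9.1 closes midnight, at/before 2:00 AM → Late-Night Permit not required.
§9.2 closes midnight, after 9:00 PM → Municipal Registration exemption does not apply.
§9.3 provides personal fitness instruction; years in business 20 ≤ 21 → Municipal Registration required.
§9.4 closes midnight, after 11:00 PM; revenue $1,950,000 ≥ $1,725,000 → Late-Night Authorization required.
§9.5 sells tobacco products; closes midnight, at/before 2:00 AM → Tobacco Retail Permit not required.
§9.6 provides personal fitness instruction; revenue $1,950,000 > $125,000 → Commercial Authorization required.
§9.7 revenue $1,950,000 ≤ $2,100,000; years in business 20 ≥ 2 → Commercial Certificate not required.
§9.8 years in business 20 > 13; does not provide massage or bodywork services → General Business Certificate not required.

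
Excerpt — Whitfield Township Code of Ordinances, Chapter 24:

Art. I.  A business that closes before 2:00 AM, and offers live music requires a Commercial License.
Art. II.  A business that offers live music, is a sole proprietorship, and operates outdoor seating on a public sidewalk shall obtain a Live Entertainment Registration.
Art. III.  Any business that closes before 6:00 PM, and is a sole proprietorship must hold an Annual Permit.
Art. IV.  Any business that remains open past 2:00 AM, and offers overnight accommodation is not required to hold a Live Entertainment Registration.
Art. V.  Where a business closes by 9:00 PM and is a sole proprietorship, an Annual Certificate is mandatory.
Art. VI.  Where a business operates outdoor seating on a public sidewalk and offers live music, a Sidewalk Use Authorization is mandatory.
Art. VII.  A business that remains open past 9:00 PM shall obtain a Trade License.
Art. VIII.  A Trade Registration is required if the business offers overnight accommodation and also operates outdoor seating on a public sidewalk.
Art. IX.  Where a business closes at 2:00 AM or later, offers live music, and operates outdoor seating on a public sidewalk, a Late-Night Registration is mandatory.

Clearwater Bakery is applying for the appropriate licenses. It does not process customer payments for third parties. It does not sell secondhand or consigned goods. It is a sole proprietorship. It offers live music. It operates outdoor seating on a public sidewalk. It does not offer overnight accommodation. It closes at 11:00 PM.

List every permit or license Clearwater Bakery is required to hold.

Commercial License, Live Entertainment Registration, Sidewalk Use Authorization, Trade License

Art. I. closes 11:00 PM, at/before 2:00 AM; offers live music → Commercial License required.
Art. II. offers live music; is a sole proprietorship; operates outdoor seating on a public sidewalk → Live Entertainment Registration required.
Art. III. closes 11:00 PM, after 6:00 PM; is a sole proprietorship → Annual Permit not required.
Art. IV. closes 11:00 PM, at/before 2:00 AM; does not offer overnight accommodation → Live Entertainment Registration exemption does not apply.
Art. V. closes 11:00 PM, after 9:00 PM; is a sole proprietorship → Annual Certificate not required.
Art. VI. operates outdoor seating on a public sidewalk; offers live music → Sidewalk Use Authorization required.
Art. VII. closes 11:00 PM, after 9:00 PM → Trade License required.
Art. VIII. does not offer overnight accommodation; operates outdoor seating on a public sidewalk → Trade Registration not required.
Art. IX. closes 11:00 PM, at/before 2:00 AM; offers live music; operates outdoor seating on a public sidewalk → Late-Night Registration not required.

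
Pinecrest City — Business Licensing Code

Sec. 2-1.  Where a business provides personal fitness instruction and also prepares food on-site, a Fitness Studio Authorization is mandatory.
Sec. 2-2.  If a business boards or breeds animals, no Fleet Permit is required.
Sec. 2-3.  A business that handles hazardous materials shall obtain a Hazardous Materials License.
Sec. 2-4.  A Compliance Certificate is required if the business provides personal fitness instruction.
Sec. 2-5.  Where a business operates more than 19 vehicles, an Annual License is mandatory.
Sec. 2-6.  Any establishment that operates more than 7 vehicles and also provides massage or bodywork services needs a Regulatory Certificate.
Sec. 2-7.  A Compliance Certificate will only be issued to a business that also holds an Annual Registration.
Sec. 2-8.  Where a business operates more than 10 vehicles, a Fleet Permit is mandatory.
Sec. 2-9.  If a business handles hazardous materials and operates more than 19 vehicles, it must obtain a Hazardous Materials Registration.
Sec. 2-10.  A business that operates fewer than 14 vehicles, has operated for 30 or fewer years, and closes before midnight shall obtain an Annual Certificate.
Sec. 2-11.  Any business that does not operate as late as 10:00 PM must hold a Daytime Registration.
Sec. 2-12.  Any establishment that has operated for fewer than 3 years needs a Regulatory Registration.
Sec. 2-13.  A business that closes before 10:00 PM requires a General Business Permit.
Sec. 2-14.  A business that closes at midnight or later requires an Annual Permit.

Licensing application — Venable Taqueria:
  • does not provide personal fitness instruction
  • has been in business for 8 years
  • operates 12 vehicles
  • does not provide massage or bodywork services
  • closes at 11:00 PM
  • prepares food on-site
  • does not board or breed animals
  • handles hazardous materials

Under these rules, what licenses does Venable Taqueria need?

Sec. 2-1. does not provide personal fitness instruction; prepares food on-site → Fitness Studio Authorization not required.
Sec. 2-2. does not board or breed animals → Fleet Permit exemption does not apply.
Sec. 2-3. handles hazardous materials → Hazardous Materials License required.
Sec. 2-4. does not provide personal fitness instruction → Compliance Certificate not required.
Sec. 2-5. vehicles 12 ≤ 19 → Annual License not required.
Sec. 2-6. vehicles 12 > 7; does not provide massage or bodywork services → Regulatory Certificate not required.
Sec. 2-7. Compliance Certificate is not required → no effect.
Sec. 2-8. vehicles 12 > 10 → Fleet Permit required.
Sec. 2-9. handles hazardous materials; vehicles 12 ≤ 19 → Hazardous Materials Registration not required.
Sec. 2-10. vehicles 12 < 14; years in business 8 ≤ 30; closes 11:00 PM, at/before midnight → Annual Certificate required.
Sec. 2-11. closes 11:00 PM, after 10:00 PM → Daytime Registration not required.
Sec. 2-12. years in business 8 ≥ 3 → Regulatory Registration not required.
Sec. 2-13. closes 11:00 PM, after 10:00 PM → General Business Permit not required.
Sec. 2-14. closes 11:00 PM, at/before midnight → Annual Permit not required.

Annual Certificate, Fleet Permit, Hazardous Materials License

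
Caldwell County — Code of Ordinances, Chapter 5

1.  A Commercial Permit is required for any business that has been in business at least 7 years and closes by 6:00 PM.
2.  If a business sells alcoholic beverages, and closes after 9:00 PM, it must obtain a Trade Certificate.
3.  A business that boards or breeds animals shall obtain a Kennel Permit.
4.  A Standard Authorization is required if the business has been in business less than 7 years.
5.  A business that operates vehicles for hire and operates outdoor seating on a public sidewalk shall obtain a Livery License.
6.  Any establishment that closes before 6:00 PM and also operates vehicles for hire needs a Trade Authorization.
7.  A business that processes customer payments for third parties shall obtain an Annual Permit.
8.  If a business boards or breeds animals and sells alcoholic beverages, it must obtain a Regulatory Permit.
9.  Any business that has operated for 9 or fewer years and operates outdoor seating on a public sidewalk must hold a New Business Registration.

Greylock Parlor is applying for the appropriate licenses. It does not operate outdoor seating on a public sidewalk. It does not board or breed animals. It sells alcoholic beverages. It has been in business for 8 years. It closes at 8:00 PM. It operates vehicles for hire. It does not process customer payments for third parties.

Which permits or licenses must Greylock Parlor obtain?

1. years in business 8 ≥ 7; closes 8:00 PM, after 6:00 PM → Commercial Permit not required.
2. sells alcoholic beverages; closes 8:00 PM, at/before 9:00 PM → Trade Certificate not required.
3. does not board or breed animals → Kennel Permit not required.
4. years in business 8 ≥ 7 → Standard Authorization not required.
5. operates vehicles for hire; does not operate outdoor seating on a public sidewalk → Livery License not required.
6. closes 8:00 PM, after 6:00 PM; operates vehicles for hire → Trade Authorization not required.
7. does not process customer payments for third parties → Annual Permit not required.
8. does not board or breed animals; sells alcoholic beverages → Regulatory Permit not required.
9. years in business 8 ≤ 9; does not operate outdoor seating on a public sidewalk → New Business Registration not required.

None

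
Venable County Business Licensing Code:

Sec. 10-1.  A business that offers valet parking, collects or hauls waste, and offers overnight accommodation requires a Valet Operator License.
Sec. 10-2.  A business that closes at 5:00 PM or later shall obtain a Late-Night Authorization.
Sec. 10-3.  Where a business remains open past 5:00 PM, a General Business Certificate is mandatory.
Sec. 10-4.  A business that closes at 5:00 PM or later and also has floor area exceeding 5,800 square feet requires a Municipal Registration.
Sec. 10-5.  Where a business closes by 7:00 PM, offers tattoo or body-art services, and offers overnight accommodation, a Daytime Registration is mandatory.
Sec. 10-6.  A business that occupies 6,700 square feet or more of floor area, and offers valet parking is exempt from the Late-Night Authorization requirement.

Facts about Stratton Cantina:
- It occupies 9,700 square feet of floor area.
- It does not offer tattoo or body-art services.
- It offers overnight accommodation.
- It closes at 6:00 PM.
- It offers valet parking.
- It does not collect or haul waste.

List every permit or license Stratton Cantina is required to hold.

General Business Certificate, Municipal Registration

Sec. 10-1. offers valet parking; does not collect or haul waste; offers overnight accommodation → Valet Operator License not required.
Sec. 10-2. closes 6:00 PM, after 5:00 PM → Late-Night Authorization required.
Sec. 10-3. closes 6:00 PM, after 5:00 PM → General Business Certificate required.
Sec. 10-4. closes 6:00 PM, after 5:00 PM; floor area 9,700 square feet > 5,800 square feet → Municipal Registration required.
Sec. 10-5. closes 6:00 PM, at/before 7:00 PM; does not offer tattoo or body-art services; offers overnight accommodation → Daytime Registration not required.
Sec. 10-6. floor area 9,700 square feet ≥ 6,700 square feet; offers valet parking → exempt from Late-Night Authorization.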